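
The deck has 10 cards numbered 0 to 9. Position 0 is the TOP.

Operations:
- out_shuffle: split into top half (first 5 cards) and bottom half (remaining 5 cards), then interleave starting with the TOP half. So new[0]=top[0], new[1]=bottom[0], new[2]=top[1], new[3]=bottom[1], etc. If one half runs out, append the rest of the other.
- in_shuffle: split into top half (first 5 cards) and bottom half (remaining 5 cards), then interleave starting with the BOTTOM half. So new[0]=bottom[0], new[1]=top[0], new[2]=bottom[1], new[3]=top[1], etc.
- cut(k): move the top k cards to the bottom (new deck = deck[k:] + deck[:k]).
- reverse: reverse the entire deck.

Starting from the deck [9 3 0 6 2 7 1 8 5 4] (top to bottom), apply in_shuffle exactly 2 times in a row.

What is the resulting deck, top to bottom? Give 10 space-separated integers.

After op 1 (in_shuffle): [7 9 1 3 8 0 5 6 4 2]
After op 2 (in_shuffle): [0 7 5 9 6 1 4 3 2 8]

Answer: 0 7 5 9 6 1 4 3 2 8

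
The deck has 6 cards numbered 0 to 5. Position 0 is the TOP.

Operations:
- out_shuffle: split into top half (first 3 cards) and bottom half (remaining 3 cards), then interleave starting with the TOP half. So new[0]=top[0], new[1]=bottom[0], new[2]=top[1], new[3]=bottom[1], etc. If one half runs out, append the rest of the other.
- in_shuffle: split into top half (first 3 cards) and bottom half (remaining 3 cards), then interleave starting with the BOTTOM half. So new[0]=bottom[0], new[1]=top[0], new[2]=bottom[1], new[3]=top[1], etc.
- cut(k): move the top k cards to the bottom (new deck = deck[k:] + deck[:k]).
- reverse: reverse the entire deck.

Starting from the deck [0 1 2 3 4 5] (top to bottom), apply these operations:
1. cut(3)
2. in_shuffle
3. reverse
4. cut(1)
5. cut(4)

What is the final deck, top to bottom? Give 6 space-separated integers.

Answer: 0 5 2 4 1 3

Derivation:
After op 1 (cut(3)): [3 4 5 0 1 2]
After op 2 (in_shuffle): [0 3 1 4 2 5]
After op 3 (reverse): [5 2 4 1 3 0]
After op 4 (cut(1)): [2 4 1 3 0 5]
After op 5 (cut(4)): [0 5 2 4 1 3]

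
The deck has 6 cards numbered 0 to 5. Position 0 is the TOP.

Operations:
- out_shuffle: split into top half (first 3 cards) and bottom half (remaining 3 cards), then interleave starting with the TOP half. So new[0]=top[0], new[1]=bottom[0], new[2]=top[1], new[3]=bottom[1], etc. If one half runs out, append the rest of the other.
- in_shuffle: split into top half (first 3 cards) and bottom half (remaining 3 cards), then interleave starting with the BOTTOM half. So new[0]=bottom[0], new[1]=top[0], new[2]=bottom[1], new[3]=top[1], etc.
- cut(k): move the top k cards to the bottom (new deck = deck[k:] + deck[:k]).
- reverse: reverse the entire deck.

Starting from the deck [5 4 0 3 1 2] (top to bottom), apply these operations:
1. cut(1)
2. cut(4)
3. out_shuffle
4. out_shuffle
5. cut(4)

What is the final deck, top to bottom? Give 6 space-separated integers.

Answer: 5 1 2 3 0 4

Derivation:
After op 1 (cut(1)): [4 0 3 1 2 5]
After op 2 (cut(4)): [2 5 4 0 3 1]
After op 3 (out_shuffle): [2 0 5 3 4 1]
After op 4 (out_shuffle): [2 3 0 4 5 1]
After op 5 (cut(4)): [5 1 2 3 0 4]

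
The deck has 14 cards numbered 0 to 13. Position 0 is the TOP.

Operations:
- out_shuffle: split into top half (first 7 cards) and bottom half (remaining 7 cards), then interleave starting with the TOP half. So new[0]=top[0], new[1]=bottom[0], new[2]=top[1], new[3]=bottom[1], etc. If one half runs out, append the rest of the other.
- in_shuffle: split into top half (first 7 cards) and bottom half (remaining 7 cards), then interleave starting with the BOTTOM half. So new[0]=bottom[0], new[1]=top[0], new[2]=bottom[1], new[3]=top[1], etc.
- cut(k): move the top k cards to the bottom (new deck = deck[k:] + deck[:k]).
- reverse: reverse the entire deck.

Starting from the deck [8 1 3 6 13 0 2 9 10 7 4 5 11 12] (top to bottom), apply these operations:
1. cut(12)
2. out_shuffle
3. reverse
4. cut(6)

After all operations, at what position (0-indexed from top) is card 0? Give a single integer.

Answer: 6

Derivation:
After op 1 (cut(12)): [11 12 8 1 3 6 13 0 2 9 10 7 4 5]
After op 2 (out_shuffle): [11 0 12 2 8 9 1 10 3 7 6 4 13 5]
After op 3 (reverse): [5 13 4 6 7 3 10 1 9 8 2 12 0 11]
After op 4 (cut(6)): [10 1 9 8 2 12 0 11 5 13 4 6 7 3]
Card 0 is at position 6.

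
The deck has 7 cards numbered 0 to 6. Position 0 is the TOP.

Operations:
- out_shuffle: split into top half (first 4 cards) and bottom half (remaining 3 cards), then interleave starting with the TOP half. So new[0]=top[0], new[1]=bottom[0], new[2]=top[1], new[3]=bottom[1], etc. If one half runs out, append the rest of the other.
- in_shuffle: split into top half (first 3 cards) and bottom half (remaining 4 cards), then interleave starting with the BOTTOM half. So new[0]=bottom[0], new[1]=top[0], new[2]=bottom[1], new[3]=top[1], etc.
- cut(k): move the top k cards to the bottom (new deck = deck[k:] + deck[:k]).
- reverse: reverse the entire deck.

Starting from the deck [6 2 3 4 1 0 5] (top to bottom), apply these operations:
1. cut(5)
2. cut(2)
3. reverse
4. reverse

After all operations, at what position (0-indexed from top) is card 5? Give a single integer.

Answer: 6

Derivation:
After op 1 (cut(5)): [0 5 6 2 3 4 1]
After op 2 (cut(2)): [6 2 3 4 1 0 5]
After op 3 (reverse): [5 0 1 4 3 2 6]
After op 4 (reverse): [6 2 3 4 1 0 5]
Card 5 is at position 6.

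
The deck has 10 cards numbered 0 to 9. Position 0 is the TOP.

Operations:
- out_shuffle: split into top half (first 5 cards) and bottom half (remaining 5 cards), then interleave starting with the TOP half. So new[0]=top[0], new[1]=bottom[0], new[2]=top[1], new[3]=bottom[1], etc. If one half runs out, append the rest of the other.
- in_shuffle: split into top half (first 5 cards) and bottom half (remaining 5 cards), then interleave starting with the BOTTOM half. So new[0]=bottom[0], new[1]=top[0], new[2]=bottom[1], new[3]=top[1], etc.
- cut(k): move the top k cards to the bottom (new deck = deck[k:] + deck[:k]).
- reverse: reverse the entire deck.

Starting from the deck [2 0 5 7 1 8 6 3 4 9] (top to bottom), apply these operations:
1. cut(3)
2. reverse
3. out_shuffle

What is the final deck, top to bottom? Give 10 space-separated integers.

After op 1 (cut(3)): [7 1 8 6 3 4 9 2 0 5]
After op 2 (reverse): [5 0 2 9 4 3 6 8 1 7]
After op 3 (out_shuffle): [5 3 0 6 2 8 9 1 4 7]

Answer: 5 3 0 6 2 8 9 1 4 7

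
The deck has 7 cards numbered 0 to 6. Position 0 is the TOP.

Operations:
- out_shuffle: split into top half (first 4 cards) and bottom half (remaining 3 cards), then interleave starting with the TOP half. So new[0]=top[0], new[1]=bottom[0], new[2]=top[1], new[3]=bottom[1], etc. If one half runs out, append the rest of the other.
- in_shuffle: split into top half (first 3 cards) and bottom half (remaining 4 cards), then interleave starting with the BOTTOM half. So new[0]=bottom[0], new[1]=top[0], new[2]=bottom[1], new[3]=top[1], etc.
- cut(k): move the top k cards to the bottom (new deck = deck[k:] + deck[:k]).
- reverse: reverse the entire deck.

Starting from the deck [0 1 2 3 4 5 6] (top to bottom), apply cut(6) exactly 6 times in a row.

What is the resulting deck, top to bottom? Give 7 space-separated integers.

After op 1 (cut(6)): [6 0 1 2 3 4 5]
After op 2 (cut(6)): [5 6 0 1 2 3 4]
After op 3 (cut(6)): [4 5 6 0 1 2 3]
After op 4 (cut(6)): [3 4 5 6 0 1 2]
After op 5 (cut(6)): [2 3 4 5 6 0 1]
After op 6 (cut(6)): [1 2 3 4 5 6 0]

Answer: 1 2 3 4 5 6 0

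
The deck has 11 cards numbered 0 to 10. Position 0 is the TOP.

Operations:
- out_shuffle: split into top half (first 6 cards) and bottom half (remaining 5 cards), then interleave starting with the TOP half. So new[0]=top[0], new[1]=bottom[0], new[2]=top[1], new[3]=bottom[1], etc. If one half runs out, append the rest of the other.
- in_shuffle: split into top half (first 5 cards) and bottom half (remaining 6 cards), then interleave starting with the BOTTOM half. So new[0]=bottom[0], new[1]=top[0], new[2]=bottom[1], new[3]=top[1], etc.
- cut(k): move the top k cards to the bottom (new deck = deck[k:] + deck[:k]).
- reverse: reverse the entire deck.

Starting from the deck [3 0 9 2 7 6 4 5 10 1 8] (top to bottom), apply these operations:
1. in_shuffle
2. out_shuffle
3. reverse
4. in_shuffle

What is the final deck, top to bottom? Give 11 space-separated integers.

After op 1 (in_shuffle): [6 3 4 0 5 9 10 2 1 7 8]
After op 2 (out_shuffle): [6 10 3 2 4 1 0 7 5 8 9]
After op 3 (reverse): [9 8 5 7 0 1 4 2 3 10 6]
After op 4 (in_shuffle): [1 9 4 8 2 5 3 7 10 0 6]

Answer: 1 9 4 8 2 5 3 7 10 0 6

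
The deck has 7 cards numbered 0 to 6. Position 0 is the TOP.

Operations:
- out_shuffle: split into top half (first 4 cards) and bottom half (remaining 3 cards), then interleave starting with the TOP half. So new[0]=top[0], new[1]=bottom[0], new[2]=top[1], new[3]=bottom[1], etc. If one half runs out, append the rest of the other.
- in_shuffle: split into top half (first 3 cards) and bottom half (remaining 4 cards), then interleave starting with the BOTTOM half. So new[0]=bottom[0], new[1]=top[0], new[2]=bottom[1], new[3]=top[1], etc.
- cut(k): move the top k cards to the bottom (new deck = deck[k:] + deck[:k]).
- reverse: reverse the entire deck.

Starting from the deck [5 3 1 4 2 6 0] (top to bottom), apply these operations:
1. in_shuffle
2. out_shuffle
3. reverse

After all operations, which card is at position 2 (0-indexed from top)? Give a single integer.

Answer: 2

Derivation:
After op 1 (in_shuffle): [4 5 2 3 6 1 0]
After op 2 (out_shuffle): [4 6 5 1 2 0 3]
After op 3 (reverse): [3 0 2 1 5 6 4]
Position 2: card 2.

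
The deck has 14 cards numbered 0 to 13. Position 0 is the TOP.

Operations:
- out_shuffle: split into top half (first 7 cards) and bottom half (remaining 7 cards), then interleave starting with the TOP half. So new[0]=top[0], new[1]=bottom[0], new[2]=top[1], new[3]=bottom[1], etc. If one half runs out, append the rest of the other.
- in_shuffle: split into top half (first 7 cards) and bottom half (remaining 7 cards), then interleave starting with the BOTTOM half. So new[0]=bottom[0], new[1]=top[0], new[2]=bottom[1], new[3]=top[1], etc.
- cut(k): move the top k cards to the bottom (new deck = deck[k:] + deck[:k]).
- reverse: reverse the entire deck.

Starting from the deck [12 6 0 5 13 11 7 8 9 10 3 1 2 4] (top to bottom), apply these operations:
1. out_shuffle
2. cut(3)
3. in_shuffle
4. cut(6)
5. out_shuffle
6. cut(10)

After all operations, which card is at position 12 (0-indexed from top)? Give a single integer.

Answer: 8

Derivation:
After op 1 (out_shuffle): [12 8 6 9 0 10 5 3 13 1 11 2 7 4]
After op 2 (cut(3)): [9 0 10 5 3 13 1 11 2 7 4 12 8 6]
After op 3 (in_shuffle): [11 9 2 0 7 10 4 5 12 3 8 13 6 1]
After op 4 (cut(6)): [4 5 12 3 8 13 6 1 11 9 2 0 7 10]
After op 5 (out_shuffle): [4 1 5 11 12 9 3 2 8 0 13 7 6 10]
After op 6 (cut(10)): [13 7 6 10 4 1 5 11 12 9 3 2 8 0]
Position 12: card 8.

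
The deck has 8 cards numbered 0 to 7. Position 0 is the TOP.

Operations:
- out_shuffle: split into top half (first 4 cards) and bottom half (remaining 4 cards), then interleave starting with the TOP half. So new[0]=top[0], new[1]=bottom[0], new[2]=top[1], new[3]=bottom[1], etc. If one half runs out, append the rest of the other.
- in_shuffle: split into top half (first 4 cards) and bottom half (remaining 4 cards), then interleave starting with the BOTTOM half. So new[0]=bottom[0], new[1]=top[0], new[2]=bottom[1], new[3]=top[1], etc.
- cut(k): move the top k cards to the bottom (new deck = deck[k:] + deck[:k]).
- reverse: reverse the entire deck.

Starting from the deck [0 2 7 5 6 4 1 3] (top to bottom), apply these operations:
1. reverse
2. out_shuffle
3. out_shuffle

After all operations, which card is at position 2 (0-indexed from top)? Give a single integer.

After op 1 (reverse): [3 1 4 6 5 7 2 0]
After op 2 (out_shuffle): [3 5 1 7 4 2 6 0]
After op 3 (out_shuffle): [3 4 5 2 1 6 7 0]
Position 2: card 5.

Answer: 5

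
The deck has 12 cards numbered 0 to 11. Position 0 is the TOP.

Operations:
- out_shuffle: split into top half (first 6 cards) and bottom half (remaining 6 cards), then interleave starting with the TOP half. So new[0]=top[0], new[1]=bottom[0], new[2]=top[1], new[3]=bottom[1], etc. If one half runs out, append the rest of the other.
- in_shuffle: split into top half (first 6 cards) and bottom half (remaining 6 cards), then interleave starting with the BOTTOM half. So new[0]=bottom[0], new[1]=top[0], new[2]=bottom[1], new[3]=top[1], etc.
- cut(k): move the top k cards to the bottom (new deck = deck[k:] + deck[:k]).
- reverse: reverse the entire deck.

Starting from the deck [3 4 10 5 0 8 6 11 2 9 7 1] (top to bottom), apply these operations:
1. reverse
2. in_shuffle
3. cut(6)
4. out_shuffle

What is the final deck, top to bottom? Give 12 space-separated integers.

After op 1 (reverse): [1 7 9 2 11 6 8 0 5 10 4 3]
After op 2 (in_shuffle): [8 1 0 7 5 9 10 2 4 11 3 6]
After op 3 (cut(6)): [10 2 4 11 3 6 8 1 0 7 5 9]
After op 4 (out_shuffle): [10 8 2 1 4 0 11 7 3 5 6 9]

Answer: 10 8 2 1 4 0 11 7 3 5 6 9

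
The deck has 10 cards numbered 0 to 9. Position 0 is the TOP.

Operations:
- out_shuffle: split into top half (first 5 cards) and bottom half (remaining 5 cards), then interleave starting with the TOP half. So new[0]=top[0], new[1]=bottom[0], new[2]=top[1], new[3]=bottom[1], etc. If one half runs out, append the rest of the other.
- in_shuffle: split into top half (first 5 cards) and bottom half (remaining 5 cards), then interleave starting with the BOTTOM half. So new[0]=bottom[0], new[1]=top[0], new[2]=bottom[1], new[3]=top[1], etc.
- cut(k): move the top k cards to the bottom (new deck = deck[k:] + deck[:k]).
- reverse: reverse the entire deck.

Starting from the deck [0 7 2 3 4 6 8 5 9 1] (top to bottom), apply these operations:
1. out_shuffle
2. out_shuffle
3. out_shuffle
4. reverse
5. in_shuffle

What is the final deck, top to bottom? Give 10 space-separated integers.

Answer: 6 1 8 7 5 2 9 3 0 4

Derivation:
After op 1 (out_shuffle): [0 6 7 8 2 5 3 9 4 1]
After op 2 (out_shuffle): [0 5 6 3 7 9 8 4 2 1]
After op 3 (out_shuffle): [0 9 5 8 6 4 3 2 7 1]
After op 4 (reverse): [1 7 2 3 4 6 8 5 9 0]
After op 5 (in_shuffle): [6 1 8 7 5 2 9 3 0 4]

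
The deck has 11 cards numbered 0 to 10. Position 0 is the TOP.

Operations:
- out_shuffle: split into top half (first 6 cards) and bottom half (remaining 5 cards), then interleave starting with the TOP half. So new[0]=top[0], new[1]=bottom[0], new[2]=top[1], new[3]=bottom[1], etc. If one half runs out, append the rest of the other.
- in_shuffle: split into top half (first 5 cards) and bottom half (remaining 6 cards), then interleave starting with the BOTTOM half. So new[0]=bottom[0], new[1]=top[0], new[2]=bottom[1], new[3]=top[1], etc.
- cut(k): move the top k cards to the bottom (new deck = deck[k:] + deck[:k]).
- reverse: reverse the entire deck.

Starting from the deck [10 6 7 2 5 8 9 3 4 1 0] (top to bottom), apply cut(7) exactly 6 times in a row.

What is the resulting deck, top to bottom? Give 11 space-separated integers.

Answer: 1 0 10 6 7 2 5 8 9 3 4

Derivation:
After op 1 (cut(7)): [3 4 1 0 10 6 7 2 5 8 9]
After op 2 (cut(7)): [2 5 8 9 3 4 1 0 10 6 7]
After op 3 (cut(7)): [0 10 6 7 2 5 8 9 3 4 1]
After op 4 (cut(7)): [9 3 4 1 0 10 6 7 2 5 8]
After op 5 (cut(7)): [7 2 5 8 9 3 4 1 0 10 6]
After op 6 (cut(7)): [1 0 10 6 7 2 5 8 9 3 4]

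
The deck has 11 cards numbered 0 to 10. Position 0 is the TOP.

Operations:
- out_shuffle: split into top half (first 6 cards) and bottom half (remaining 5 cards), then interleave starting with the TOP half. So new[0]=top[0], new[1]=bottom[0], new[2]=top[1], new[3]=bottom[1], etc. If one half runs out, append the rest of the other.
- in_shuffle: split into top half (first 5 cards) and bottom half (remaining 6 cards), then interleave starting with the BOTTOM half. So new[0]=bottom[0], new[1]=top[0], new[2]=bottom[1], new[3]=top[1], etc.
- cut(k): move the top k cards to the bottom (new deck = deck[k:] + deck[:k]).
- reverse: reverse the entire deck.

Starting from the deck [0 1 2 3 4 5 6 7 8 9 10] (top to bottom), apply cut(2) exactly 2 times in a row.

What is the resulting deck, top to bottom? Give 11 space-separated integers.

After op 1 (cut(2)): [2 3 4 5 6 7 8 9 10 0 1]
After op 2 (cut(2)): [4 5 6 7 8 9 10 0 1 2 3]

Answer: 4 5 6 7 8 9 10 0 1 2 3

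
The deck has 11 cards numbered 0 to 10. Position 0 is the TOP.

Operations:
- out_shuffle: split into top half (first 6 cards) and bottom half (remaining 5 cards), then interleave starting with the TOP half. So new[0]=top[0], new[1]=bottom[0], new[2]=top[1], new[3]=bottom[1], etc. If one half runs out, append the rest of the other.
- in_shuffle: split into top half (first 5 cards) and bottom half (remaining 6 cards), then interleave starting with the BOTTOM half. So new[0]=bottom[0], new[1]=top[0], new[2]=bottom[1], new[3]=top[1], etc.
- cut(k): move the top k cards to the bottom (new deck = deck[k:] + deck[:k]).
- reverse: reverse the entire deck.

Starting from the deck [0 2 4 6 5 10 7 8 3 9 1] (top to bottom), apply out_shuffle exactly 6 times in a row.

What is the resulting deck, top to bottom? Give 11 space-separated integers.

After op 1 (out_shuffle): [0 7 2 8 4 3 6 9 5 1 10]
After op 2 (out_shuffle): [0 6 7 9 2 5 8 1 4 10 3]
After op 3 (out_shuffle): [0 8 6 1 7 4 9 10 2 3 5]
After op 4 (out_shuffle): [0 9 8 10 6 2 1 3 7 5 4]
After op 5 (out_shuffle): [0 1 9 3 8 7 10 5 6 4 2]
After op 6 (out_shuffle): [0 10 1 5 9 6 3 4 8 2 7]

Answer: 0 10 1 5 9 6 3 4 8 2 7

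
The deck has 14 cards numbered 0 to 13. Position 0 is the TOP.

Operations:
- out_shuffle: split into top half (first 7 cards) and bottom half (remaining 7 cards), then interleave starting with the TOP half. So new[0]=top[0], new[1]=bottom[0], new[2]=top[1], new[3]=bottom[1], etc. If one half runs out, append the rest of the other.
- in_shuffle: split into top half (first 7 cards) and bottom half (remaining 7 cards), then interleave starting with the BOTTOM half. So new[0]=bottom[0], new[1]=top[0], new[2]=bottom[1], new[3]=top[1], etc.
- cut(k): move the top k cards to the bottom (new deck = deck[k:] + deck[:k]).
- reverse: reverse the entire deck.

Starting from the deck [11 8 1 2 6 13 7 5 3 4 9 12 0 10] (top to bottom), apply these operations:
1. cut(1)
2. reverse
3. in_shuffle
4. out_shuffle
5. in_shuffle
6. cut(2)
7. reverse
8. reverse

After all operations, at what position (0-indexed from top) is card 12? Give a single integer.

Answer: 1

Derivation:
After op 1 (cut(1)): [8 1 2 6 13 7 5 3 4 9 12 0 10 11]
After op 2 (reverse): [11 10 0 12 9 4 3 5 7 13 6 2 1 8]
After op 3 (in_shuffle): [5 11 7 10 13 0 6 12 2 9 1 4 8 3]
After op 4 (out_shuffle): [5 12 11 2 7 9 10 1 13 4 0 8 6 3]
After op 5 (in_shuffle): [1 5 13 12 4 11 0 2 8 7 6 9 3 10]
After op 6 (cut(2)): [13 12 4 11 0 2 8 7 6 9 3 10 1 5]
After op 7 (reverse): [5 1 10 3 9 6 7 8 2 0 11 4 12 13]
After op 8 (reverse): [13 12 4 11 0 2 8 7 6 9 3 10 1 5]
Card 12 is at position 1.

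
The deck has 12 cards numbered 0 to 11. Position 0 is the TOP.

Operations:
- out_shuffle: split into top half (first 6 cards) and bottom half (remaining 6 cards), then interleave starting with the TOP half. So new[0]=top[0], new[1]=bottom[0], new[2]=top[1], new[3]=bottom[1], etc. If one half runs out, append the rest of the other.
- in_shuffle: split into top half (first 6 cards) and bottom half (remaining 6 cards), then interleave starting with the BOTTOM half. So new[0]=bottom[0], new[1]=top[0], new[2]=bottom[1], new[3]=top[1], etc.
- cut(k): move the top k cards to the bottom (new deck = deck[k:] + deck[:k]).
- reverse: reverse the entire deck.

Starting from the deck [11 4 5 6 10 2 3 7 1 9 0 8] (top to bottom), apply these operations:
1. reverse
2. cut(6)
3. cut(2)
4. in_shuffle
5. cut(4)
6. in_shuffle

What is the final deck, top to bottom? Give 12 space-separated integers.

Answer: 10 7 0 4 9 3 6 11 1 2 5 8

Derivation:
After op 1 (reverse): [8 0 9 1 7 3 2 10 6 5 4 11]
After op 2 (cut(6)): [2 10 6 5 4 11 8 0 9 1 7 3]
After op 3 (cut(2)): [6 5 4 11 8 0 9 1 7 3 2 10]
After op 4 (in_shuffle): [9 6 1 5 7 4 3 11 2 8 10 0]
After op 5 (cut(4)): [7 4 3 11 2 8 10 0 9 6 1 5]
After op 6 (in_shuffle): [10 7 0 4 9 3 6 11 1 2 5 8]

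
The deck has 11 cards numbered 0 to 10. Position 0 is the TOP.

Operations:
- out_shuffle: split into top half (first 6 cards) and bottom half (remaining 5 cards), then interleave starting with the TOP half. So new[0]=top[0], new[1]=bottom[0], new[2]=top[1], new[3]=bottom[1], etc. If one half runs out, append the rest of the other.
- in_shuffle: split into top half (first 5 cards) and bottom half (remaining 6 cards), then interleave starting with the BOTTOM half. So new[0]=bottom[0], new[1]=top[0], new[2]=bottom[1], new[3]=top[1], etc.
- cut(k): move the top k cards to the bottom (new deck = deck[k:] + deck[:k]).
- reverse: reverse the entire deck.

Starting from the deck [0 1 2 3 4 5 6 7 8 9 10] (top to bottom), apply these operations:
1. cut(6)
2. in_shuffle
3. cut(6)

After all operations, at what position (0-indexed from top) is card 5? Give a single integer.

After op 1 (cut(6)): [6 7 8 9 10 0 1 2 3 4 5]
After op 2 (in_shuffle): [0 6 1 7 2 8 3 9 4 10 5]
After op 3 (cut(6)): [3 9 4 10 5 0 6 1 7 2 8]
Card 5 is at position 4.

Answer: 4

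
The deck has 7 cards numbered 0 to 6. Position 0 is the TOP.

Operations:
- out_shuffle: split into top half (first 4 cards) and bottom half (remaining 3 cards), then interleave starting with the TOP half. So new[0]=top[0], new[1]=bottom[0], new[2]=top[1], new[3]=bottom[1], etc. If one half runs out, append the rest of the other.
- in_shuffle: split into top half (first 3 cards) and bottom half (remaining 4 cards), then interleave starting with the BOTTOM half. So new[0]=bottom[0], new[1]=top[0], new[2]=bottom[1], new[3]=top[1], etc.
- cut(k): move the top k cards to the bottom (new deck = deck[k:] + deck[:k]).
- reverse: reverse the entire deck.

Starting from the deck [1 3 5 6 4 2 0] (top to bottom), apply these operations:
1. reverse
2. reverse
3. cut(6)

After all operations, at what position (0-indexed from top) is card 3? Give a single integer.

Answer: 2

Derivation:
After op 1 (reverse): [0 2 4 6 5 3 1]
After op 2 (reverse): [1 3 5 6 4 2 0]
After op 3 (cut(6)): [0 1 3 5 6 4 2]
Card 3 is at position 2.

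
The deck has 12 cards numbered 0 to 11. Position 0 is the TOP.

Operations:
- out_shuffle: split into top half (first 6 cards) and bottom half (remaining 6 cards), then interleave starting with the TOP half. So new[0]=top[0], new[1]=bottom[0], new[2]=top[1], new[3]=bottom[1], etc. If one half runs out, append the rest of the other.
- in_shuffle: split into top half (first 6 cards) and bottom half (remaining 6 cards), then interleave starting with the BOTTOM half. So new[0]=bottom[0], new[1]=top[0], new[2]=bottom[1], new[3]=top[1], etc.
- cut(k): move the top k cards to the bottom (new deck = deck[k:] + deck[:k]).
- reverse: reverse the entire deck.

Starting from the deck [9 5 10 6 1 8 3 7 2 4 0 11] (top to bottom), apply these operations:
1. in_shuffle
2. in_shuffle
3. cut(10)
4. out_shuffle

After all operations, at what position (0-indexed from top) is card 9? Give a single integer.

Answer: 10

Derivation:
After op 1 (in_shuffle): [3 9 7 5 2 10 4 6 0 1 11 8]
After op 2 (in_shuffle): [4 3 6 9 0 7 1 5 11 2 8 10]
After op 3 (cut(10)): [8 10 4 3 6 9 0 7 1 5 11 2]
After op 4 (out_shuffle): [8 0 10 7 4 1 3 5 6 11 9 2]
Card 9 is at position 10.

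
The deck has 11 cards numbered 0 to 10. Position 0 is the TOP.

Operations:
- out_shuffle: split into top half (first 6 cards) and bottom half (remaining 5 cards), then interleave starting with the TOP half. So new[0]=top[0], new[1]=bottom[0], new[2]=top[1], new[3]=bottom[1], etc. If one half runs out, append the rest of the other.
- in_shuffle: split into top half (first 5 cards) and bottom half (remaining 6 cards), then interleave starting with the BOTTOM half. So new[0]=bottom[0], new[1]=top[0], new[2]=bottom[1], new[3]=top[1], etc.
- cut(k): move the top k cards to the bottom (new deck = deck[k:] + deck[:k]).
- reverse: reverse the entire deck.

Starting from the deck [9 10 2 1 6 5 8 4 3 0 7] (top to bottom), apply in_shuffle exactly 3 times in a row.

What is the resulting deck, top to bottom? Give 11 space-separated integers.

After op 1 (in_shuffle): [5 9 8 10 4 2 3 1 0 6 7]
After op 2 (in_shuffle): [2 5 3 9 1 8 0 10 6 4 7]
After op 3 (in_shuffle): [8 2 0 5 10 3 6 9 4 1 7]

Answer: 8 2 0 5 10 3 6 9 4 1 7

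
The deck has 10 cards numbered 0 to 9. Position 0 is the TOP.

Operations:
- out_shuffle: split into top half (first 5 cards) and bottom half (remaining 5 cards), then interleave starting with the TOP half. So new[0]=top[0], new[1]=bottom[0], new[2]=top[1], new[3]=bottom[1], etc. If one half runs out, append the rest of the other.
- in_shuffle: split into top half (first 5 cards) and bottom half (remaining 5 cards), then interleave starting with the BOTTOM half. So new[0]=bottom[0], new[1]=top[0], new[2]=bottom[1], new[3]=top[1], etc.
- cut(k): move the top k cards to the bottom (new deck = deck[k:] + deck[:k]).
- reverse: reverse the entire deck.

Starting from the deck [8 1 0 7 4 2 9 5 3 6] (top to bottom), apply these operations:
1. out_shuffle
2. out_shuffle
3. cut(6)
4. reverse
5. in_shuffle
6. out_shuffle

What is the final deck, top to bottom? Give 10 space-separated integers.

Answer: 8 7 3 4 6 2 1 9 0 5

Derivation:
After op 1 (out_shuffle): [8 2 1 9 0 5 7 3 4 6]
After op 2 (out_shuffle): [8 5 2 7 1 3 9 4 0 6]
After op 3 (cut(6)): [9 4 0 6 8 5 2 7 1 3]
After op 4 (reverse): [3 1 7 2 5 8 6 0 4 9]
After op 5 (in_shuffle): [8 3 6 1 0 7 4 2 9 5]
After op 6 (out_shuffle): [8 7 3 4 6 2 1 9 0 5]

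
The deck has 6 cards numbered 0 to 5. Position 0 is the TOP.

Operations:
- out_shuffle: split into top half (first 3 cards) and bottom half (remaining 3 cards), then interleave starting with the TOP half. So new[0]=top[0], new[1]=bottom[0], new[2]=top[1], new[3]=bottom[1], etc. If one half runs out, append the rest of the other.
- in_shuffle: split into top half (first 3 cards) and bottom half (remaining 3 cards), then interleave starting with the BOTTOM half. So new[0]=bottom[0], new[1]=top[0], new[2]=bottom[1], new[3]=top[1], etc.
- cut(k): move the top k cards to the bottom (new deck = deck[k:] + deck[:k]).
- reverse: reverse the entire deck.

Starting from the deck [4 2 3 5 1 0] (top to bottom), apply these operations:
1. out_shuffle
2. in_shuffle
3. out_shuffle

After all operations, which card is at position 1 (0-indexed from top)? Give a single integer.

Answer: 5

Derivation:
After op 1 (out_shuffle): [4 5 2 1 3 0]
After op 2 (in_shuffle): [1 4 3 5 0 2]
After op 3 (out_shuffle): [1 5 4 0 3 2]
Position 1: card 5.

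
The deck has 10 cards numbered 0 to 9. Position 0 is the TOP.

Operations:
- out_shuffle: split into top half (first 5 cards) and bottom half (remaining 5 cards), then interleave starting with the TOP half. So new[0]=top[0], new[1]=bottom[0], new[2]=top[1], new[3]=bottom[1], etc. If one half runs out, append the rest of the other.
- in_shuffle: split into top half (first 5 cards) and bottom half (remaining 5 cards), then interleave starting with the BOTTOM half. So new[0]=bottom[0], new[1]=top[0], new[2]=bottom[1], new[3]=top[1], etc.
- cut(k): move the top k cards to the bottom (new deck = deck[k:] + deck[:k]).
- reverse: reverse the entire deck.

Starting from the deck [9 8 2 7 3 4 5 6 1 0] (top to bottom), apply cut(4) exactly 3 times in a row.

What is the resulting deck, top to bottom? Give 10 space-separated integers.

Answer: 2 7 3 4 5 6 1 0 9 8

Derivation:
After op 1 (cut(4)): [3 4 5 6 1 0 9 8 2 7]
After op 2 (cut(4)): [1 0 9 8 2 7 3 4 5 6]
After op 3 (cut(4)): [2 7 3 4 5 6 1 0 9 8]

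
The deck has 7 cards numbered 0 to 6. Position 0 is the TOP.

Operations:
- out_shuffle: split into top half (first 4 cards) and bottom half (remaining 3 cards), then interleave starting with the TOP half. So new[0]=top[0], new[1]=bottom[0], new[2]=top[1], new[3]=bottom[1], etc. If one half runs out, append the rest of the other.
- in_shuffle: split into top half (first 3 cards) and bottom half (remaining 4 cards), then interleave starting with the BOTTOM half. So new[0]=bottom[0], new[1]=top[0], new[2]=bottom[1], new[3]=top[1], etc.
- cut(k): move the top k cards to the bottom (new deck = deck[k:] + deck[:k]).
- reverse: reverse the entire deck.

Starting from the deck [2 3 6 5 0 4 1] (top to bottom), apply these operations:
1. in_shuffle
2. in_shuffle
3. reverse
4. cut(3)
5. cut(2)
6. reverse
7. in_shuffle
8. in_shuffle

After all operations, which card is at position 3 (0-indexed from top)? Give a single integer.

After op 1 (in_shuffle): [5 2 0 3 4 6 1]
After op 2 (in_shuffle): [3 5 4 2 6 0 1]
After op 3 (reverse): [1 0 6 2 4 5 3]
After op 4 (cut(3)): [2 4 5 3 1 0 6]
After op 5 (cut(2)): [5 3 1 0 6 2 4]
After op 6 (reverse): [4 2 6 0 1 3 5]
After op 7 (in_shuffle): [0 4 1 2 3 6 5]
After op 8 (in_shuffle): [2 0 3 4 6 1 5]
Position 3: card 4.

Answer: 4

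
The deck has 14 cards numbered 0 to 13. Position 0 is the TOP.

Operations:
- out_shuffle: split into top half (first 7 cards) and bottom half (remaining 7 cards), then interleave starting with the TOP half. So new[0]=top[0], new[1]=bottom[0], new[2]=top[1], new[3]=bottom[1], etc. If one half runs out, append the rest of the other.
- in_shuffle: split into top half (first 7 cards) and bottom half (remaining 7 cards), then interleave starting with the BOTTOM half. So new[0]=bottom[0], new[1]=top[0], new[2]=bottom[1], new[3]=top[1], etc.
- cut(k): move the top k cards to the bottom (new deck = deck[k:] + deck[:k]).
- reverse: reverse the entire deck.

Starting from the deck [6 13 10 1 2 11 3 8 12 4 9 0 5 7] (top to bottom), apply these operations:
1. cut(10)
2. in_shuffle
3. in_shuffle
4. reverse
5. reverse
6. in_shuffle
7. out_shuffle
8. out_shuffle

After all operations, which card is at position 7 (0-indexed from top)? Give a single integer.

Answer: 8

Derivation:
After op 1 (cut(10)): [9 0 5 7 6 13 10 1 2 11 3 8 12 4]
After op 2 (in_shuffle): [1 9 2 0 11 5 3 7 8 6 12 13 4 10]
After op 3 (in_shuffle): [7 1 8 9 6 2 12 0 13 11 4 5 10 3]
After op 4 (reverse): [3 10 5 4 11 13 0 12 2 6 9 8 1 7]
After op 5 (reverse): [7 1 8 9 6 2 12 0 13 11 4 5 10 3]
After op 6 (in_shuffle): [0 7 13 1 11 8 4 9 5 6 10 2 3 12]
After op 7 (out_shuffle): [0 9 7 5 13 6 1 10 11 2 8 3 4 12]
After op 8 (out_shuffle): [0 10 9 11 7 2 5 8 13 3 6 4 1 12]
Position 7: card 8.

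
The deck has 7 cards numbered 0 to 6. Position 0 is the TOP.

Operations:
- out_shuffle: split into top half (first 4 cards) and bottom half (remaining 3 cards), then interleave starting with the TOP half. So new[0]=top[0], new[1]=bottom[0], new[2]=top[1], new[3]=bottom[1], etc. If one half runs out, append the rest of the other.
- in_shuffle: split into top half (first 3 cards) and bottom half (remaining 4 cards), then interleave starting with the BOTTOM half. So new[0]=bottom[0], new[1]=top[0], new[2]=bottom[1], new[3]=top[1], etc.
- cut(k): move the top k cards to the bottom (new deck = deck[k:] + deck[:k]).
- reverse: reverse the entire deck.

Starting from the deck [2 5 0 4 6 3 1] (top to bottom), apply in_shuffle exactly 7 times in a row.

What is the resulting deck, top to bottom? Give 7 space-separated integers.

Answer: 4 2 6 5 3 0 1

Derivation:
After op 1 (in_shuffle): [4 2 6 5 3 0 1]
After op 2 (in_shuffle): [5 4 3 2 0 6 1]
After op 3 (in_shuffle): [2 5 0 4 6 3 1]
After op 4 (in_shuffle): [4 2 6 5 3 0 1]
After op 5 (in_shuffle): [5 4 3 2 0 6 1]
After op 6 (in_shuffle): [2 5 0 4 6 3 1]
After op 7 (in_shuffle): [4 2 6 5 3 0 1]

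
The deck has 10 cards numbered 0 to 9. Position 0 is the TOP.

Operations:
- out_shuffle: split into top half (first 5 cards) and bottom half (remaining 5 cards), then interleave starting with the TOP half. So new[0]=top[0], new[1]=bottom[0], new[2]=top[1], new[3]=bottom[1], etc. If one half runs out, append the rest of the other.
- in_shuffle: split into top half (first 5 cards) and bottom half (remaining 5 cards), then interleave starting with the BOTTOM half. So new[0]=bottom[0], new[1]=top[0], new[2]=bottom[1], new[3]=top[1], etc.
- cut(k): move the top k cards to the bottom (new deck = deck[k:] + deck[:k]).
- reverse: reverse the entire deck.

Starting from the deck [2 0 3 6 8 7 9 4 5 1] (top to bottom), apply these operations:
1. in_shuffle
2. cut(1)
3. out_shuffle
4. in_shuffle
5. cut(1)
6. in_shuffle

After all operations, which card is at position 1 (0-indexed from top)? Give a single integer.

Answer: 2

Derivation:
After op 1 (in_shuffle): [7 2 9 0 4 3 5 6 1 8]
After op 2 (cut(1)): [2 9 0 4 3 5 6 1 8 7]
After op 3 (out_shuffle): [2 5 9 6 0 1 4 8 3 7]
After op 4 (in_shuffle): [1 2 4 5 8 9 3 6 7 0]
After op 5 (cut(1)): [2 4 5 8 9 3 6 7 0 1]
After op 6 (in_shuffle): [3 2 6 4 7 5 0 8 1 9]
Position 1: card 2.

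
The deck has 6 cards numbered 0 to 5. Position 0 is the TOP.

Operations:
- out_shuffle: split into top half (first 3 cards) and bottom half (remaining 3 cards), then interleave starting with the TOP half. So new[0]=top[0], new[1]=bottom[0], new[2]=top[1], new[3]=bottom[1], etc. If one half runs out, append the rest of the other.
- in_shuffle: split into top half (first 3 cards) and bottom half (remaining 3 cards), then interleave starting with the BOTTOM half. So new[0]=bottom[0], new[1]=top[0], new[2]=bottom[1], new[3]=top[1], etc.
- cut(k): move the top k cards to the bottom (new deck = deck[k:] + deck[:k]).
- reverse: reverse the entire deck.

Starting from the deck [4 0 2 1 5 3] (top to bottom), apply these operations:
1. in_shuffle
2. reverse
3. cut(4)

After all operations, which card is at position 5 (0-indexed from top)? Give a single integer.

After op 1 (in_shuffle): [1 4 5 0 3 2]
After op 2 (reverse): [2 3 0 5 4 1]
After op 3 (cut(4)): [4 1 2 3 0 5]
Position 5: card 5.

Answer: 5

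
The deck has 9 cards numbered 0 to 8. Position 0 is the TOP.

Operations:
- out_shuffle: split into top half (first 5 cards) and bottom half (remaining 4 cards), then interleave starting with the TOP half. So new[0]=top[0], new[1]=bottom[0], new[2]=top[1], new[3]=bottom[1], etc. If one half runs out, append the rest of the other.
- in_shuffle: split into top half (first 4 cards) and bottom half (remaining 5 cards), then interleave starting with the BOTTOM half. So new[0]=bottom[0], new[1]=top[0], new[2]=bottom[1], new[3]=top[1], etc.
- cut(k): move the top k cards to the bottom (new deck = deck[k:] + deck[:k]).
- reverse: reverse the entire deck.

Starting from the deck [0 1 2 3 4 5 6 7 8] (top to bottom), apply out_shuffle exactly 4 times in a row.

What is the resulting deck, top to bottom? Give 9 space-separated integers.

Answer: 0 4 8 3 7 2 6 1 5

Derivation:
After op 1 (out_shuffle): [0 5 1 6 2 7 3 8 4]
After op 2 (out_shuffle): [0 7 5 3 1 8 6 4 2]
After op 3 (out_shuffle): [0 8 7 6 5 4 3 2 1]
After op 4 (out_shuffle): [0 4 8 3 7 2 6 1 5]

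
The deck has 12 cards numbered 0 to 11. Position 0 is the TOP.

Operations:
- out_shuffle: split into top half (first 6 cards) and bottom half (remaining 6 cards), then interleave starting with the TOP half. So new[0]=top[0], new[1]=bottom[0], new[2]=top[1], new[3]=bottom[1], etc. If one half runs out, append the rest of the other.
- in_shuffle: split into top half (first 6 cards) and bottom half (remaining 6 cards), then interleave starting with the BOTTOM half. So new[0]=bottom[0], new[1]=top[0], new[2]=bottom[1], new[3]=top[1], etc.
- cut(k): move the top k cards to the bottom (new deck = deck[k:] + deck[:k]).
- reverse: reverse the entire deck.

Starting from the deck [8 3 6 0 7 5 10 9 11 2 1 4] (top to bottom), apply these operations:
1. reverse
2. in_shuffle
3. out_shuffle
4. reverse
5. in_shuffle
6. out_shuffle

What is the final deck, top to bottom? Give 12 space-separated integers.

After op 1 (reverse): [4 1 2 11 9 10 5 7 0 6 3 8]
After op 2 (in_shuffle): [5 4 7 1 0 2 6 11 3 9 8 10]
After op 3 (out_shuffle): [5 6 4 11 7 3 1 9 0 8 2 10]
After op 4 (reverse): [10 2 8 0 9 1 3 7 11 4 6 5]
After op 5 (in_shuffle): [3 10 7 2 11 8 4 0 6 9 5 1]
After op 6 (out_shuffle): [3 4 10 0 7 6 2 9 11 5 8 1]

Answer: 3 4 10 0 7 6 2 9 11 5 8 1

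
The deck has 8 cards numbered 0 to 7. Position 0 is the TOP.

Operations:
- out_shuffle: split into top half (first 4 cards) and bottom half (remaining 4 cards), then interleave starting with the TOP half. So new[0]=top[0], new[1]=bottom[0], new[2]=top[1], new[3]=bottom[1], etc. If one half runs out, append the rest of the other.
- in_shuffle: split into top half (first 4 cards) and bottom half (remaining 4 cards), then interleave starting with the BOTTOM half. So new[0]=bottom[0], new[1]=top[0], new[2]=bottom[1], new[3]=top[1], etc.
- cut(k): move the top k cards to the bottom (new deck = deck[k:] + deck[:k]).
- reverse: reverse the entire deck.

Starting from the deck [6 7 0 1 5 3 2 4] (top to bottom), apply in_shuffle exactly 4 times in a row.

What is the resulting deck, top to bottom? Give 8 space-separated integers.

After op 1 (in_shuffle): [5 6 3 7 2 0 4 1]
After op 2 (in_shuffle): [2 5 0 6 4 3 1 7]
After op 3 (in_shuffle): [4 2 3 5 1 0 7 6]
After op 4 (in_shuffle): [1 4 0 2 7 3 6 5]

Answer: 1 4 0 2 7 3 6 5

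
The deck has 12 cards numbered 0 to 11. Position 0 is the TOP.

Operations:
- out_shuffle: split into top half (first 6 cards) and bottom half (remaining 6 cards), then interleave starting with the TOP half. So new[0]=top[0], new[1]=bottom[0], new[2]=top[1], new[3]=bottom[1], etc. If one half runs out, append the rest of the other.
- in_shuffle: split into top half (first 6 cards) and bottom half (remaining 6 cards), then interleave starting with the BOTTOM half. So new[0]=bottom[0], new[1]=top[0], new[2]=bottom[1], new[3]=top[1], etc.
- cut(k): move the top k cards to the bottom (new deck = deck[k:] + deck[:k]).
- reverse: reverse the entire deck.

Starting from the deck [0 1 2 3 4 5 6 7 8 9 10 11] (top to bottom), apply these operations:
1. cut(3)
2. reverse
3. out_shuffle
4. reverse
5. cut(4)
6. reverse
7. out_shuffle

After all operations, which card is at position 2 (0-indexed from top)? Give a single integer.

Answer: 4

Derivation:
After op 1 (cut(3)): [3 4 5 6 7 8 9 10 11 0 1 2]
After op 2 (reverse): [2 1 0 11 10 9 8 7 6 5 4 3]
After op 3 (out_shuffle): [2 8 1 7 0 6 11 5 10 4 9 3]
After op 4 (reverse): [3 9 4 10 5 11 6 0 7 1 8 2]
After op 5 (cut(4)): [5 11 6 0 7 1 8 2 3 9 4 10]
After op 6 (reverse): [10 4 9 3 2 8 1 7 0 6 11 5]
After op 7 (out_shuffle): [10 1 4 7 9 0 3 6 2 11 8 5]
Position 2: card 4.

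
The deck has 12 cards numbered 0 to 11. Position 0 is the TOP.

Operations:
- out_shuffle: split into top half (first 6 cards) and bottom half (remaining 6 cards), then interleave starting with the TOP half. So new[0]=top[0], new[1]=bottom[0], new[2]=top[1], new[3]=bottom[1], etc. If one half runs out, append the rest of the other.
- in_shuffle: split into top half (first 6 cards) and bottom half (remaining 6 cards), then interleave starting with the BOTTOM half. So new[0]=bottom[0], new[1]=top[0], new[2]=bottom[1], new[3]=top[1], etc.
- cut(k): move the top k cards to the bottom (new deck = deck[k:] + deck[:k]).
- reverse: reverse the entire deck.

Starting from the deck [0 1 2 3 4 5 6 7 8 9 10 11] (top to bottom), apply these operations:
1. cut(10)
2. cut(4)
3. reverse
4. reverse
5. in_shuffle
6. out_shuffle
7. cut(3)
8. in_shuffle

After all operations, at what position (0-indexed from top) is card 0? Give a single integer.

Answer: 5

Derivation:
After op 1 (cut(10)): [10 11 0 1 2 3 4 5 6 7 8 9]
After op 2 (cut(4)): [2 3 4 5 6 7 8 9 10 11 0 1]
After op 3 (reverse): [1 0 11 10 9 8 7 6 5 4 3 2]
After op 4 (reverse): [2 3 4 5 6 7 8 9 10 11 0 1]
After op 5 (in_shuffle): [8 2 9 3 10 4 11 5 0 6 1 7]
After op 6 (out_shuffle): [8 11 2 5 9 0 3 6 10 1 4 7]
After op 7 (cut(3)): [5 9 0 3 6 10 1 4 7 8 11 2]
After op 8 (in_shuffle): [1 5 4 9 7 0 8 3 11 6 2 10]
Card 0 is at position 5.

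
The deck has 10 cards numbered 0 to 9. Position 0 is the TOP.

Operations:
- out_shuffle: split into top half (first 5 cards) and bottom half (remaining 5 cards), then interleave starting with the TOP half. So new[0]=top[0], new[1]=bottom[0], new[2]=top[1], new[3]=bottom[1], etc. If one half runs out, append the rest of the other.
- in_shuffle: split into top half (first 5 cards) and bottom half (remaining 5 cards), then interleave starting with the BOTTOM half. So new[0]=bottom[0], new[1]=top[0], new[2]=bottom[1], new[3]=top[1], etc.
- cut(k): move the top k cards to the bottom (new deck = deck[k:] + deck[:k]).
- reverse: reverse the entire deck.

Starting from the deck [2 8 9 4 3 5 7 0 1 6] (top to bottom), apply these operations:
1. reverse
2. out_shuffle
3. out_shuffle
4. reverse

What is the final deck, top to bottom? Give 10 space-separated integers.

After op 1 (reverse): [6 1 0 7 5 3 4 9 8 2]
After op 2 (out_shuffle): [6 3 1 4 0 9 7 8 5 2]
After op 3 (out_shuffle): [6 9 3 7 1 8 4 5 0 2]
After op 4 (reverse): [2 0 5 4 8 1 7 3 9 6]

Answer: 2 0 5 4 8 1 7 3 9 6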